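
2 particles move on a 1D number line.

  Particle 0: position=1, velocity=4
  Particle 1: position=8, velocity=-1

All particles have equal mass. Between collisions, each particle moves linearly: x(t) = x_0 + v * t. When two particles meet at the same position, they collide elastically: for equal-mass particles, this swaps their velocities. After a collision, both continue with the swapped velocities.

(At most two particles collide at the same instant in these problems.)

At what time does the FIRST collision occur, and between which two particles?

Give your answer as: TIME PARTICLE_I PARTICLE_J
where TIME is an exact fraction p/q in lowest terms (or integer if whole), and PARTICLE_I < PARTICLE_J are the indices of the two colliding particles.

Pair (0,1): pos 1,8 vel 4,-1 -> gap=7, closing at 5/unit, collide at t=7/5
Earliest collision: t=7/5 between 0 and 1

Answer: 7/5 0 1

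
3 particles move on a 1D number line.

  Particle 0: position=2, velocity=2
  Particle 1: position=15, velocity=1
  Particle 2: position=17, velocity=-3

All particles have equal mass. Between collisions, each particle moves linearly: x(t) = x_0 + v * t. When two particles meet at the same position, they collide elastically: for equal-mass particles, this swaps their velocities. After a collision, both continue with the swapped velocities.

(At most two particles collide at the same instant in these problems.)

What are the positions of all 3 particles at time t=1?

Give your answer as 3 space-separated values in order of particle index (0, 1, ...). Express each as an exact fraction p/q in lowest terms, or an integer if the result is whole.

Answer: 4 14 16

Derivation:
Collision at t=1/2: particles 1 and 2 swap velocities; positions: p0=3 p1=31/2 p2=31/2; velocities now: v0=2 v1=-3 v2=1
Advance to t=1 (no further collisions before then); velocities: v0=2 v1=-3 v2=1; positions = 4 14 16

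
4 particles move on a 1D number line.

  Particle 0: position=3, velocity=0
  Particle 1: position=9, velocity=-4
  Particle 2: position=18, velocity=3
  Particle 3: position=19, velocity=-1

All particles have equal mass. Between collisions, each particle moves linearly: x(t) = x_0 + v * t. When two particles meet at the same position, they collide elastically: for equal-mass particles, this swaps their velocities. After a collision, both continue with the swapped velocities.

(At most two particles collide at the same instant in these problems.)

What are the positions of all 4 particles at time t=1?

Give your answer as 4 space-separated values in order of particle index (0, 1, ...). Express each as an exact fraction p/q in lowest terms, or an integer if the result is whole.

Answer: 3 5 18 21

Derivation:
Collision at t=1/4: particles 2 and 3 swap velocities; positions: p0=3 p1=8 p2=75/4 p3=75/4; velocities now: v0=0 v1=-4 v2=-1 v3=3
Advance to t=1 (no further collisions before then); velocities: v0=0 v1=-4 v2=-1 v3=3; positions = 3 5 18 21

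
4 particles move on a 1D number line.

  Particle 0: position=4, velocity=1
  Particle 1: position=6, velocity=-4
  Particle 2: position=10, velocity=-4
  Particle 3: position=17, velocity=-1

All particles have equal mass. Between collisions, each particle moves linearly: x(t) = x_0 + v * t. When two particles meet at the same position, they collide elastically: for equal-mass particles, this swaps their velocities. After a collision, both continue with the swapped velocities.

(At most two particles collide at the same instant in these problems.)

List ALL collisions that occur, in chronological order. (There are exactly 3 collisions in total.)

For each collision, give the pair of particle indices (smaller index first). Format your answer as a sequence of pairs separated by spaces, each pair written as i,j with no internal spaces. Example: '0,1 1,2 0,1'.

Collision at t=2/5: particles 0 and 1 swap velocities; positions: p0=22/5 p1=22/5 p2=42/5 p3=83/5; velocities now: v0=-4 v1=1 v2=-4 v3=-1
Collision at t=6/5: particles 1 and 2 swap velocities; positions: p0=6/5 p1=26/5 p2=26/5 p3=79/5; velocities now: v0=-4 v1=-4 v2=1 v3=-1
Collision at t=13/2: particles 2 and 3 swap velocities; positions: p0=-20 p1=-16 p2=21/2 p3=21/2; velocities now: v0=-4 v1=-4 v2=-1 v3=1

Answer: 0,1 1,2 2,3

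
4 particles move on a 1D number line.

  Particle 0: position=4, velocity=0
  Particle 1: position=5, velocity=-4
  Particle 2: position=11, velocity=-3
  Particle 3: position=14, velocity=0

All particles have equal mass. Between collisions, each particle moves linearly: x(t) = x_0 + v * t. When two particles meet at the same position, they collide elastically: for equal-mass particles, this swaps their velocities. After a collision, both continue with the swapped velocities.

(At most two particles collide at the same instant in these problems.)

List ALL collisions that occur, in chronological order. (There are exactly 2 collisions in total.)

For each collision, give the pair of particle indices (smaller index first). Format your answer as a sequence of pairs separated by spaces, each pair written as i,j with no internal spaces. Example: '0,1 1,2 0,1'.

Collision at t=1/4: particles 0 and 1 swap velocities; positions: p0=4 p1=4 p2=41/4 p3=14; velocities now: v0=-4 v1=0 v2=-3 v3=0
Collision at t=7/3: particles 1 and 2 swap velocities; positions: p0=-13/3 p1=4 p2=4 p3=14; velocities now: v0=-4 v1=-3 v2=0 v3=0

Answer: 0,1 1,2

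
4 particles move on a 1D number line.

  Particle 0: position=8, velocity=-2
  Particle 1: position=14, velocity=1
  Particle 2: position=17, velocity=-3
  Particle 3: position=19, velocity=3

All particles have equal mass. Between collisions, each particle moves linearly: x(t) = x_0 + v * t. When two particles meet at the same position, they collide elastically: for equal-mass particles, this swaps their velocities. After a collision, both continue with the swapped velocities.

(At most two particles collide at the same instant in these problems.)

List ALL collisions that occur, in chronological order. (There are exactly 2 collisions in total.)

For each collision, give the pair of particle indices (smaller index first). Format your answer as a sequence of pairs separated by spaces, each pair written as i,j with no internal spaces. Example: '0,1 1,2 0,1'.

Collision at t=3/4: particles 1 and 2 swap velocities; positions: p0=13/2 p1=59/4 p2=59/4 p3=85/4; velocities now: v0=-2 v1=-3 v2=1 v3=3
Collision at t=9: particles 0 and 1 swap velocities; positions: p0=-10 p1=-10 p2=23 p3=46; velocities now: v0=-3 v1=-2 v2=1 v3=3

Answer: 1,2 0,1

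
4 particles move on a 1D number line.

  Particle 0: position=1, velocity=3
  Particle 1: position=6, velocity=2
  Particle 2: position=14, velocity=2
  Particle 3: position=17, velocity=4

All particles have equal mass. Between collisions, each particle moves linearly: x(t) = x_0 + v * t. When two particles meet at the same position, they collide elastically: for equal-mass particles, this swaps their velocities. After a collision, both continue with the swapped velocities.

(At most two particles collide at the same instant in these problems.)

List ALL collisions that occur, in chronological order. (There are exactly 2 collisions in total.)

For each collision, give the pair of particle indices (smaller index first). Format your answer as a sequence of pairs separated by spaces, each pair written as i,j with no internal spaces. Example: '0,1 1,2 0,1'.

Answer: 0,1 1,2

Derivation:
Collision at t=5: particles 0 and 1 swap velocities; positions: p0=16 p1=16 p2=24 p3=37; velocities now: v0=2 v1=3 v2=2 v3=4
Collision at t=13: particles 1 and 2 swap velocities; positions: p0=32 p1=40 p2=40 p3=69; velocities now: v0=2 v1=2 v2=3 v3=4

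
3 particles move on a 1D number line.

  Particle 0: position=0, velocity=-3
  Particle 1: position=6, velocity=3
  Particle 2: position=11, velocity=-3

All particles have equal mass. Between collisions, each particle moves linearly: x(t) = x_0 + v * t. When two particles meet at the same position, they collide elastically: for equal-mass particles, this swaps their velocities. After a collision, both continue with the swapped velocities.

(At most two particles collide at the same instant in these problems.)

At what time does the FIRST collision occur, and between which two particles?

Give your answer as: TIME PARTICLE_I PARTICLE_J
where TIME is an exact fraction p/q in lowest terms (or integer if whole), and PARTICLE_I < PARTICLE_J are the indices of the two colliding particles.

Answer: 5/6 1 2

Derivation:
Pair (0,1): pos 0,6 vel -3,3 -> not approaching (rel speed -6 <= 0)
Pair (1,2): pos 6,11 vel 3,-3 -> gap=5, closing at 6/unit, collide at t=5/6
Earliest collision: t=5/6 between 1 and 2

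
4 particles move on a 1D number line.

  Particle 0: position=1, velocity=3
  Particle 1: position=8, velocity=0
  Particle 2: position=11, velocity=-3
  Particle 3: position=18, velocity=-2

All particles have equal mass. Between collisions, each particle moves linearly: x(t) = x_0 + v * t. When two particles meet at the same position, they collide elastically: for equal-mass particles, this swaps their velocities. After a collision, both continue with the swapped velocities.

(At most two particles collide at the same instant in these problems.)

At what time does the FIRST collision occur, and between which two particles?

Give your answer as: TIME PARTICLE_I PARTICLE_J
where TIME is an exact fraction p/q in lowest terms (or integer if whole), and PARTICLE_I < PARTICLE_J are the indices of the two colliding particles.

Pair (0,1): pos 1,8 vel 3,0 -> gap=7, closing at 3/unit, collide at t=7/3
Pair (1,2): pos 8,11 vel 0,-3 -> gap=3, closing at 3/unit, collide at t=1
Pair (2,3): pos 11,18 vel -3,-2 -> not approaching (rel speed -1 <= 0)
Earliest collision: t=1 between 1 and 2

Answer: 1 1 2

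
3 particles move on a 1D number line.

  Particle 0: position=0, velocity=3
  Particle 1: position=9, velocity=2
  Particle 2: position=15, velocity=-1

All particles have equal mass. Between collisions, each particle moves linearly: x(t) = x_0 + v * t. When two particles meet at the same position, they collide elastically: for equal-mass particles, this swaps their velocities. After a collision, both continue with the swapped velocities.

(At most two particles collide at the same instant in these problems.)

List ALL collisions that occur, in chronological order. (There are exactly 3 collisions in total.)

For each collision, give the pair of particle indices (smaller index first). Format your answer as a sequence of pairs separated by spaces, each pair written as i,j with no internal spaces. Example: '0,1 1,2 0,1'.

Answer: 1,2 0,1 1,2

Derivation:
Collision at t=2: particles 1 and 2 swap velocities; positions: p0=6 p1=13 p2=13; velocities now: v0=3 v1=-1 v2=2
Collision at t=15/4: particles 0 and 1 swap velocities; positions: p0=45/4 p1=45/4 p2=33/2; velocities now: v0=-1 v1=3 v2=2
Collision at t=9: particles 1 and 2 swap velocities; positions: p0=6 p1=27 p2=27; velocities now: v0=-1 v1=2 v2=3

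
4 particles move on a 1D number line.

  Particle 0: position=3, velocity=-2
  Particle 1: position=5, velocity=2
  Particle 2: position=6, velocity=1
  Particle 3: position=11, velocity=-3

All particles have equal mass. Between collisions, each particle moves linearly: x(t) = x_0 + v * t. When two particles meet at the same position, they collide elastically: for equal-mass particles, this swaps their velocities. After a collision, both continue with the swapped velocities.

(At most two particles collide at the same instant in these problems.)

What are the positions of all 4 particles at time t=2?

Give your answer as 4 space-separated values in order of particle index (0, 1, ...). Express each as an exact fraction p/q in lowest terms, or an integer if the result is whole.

Collision at t=1: particles 1 and 2 swap velocities; positions: p0=1 p1=7 p2=7 p3=8; velocities now: v0=-2 v1=1 v2=2 v3=-3
Collision at t=6/5: particles 2 and 3 swap velocities; positions: p0=3/5 p1=36/5 p2=37/5 p3=37/5; velocities now: v0=-2 v1=1 v2=-3 v3=2
Collision at t=5/4: particles 1 and 2 swap velocities; positions: p0=1/2 p1=29/4 p2=29/4 p3=15/2; velocities now: v0=-2 v1=-3 v2=1 v3=2
Advance to t=2 (no further collisions before then); velocities: v0=-2 v1=-3 v2=1 v3=2; positions = -1 5 8 9

Answer: -1 5 8 9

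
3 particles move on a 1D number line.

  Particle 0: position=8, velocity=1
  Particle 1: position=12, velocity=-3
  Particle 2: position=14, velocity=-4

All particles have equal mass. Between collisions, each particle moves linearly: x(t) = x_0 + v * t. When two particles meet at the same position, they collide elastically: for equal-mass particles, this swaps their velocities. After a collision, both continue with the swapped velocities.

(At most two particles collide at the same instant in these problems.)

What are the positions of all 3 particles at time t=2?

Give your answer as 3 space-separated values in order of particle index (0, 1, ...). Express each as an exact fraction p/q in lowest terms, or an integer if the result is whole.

Collision at t=1: particles 0 and 1 swap velocities; positions: p0=9 p1=9 p2=10; velocities now: v0=-3 v1=1 v2=-4
Collision at t=6/5: particles 1 and 2 swap velocities; positions: p0=42/5 p1=46/5 p2=46/5; velocities now: v0=-3 v1=-4 v2=1
Collision at t=2: particles 0 and 1 swap velocities; positions: p0=6 p1=6 p2=10; velocities now: v0=-4 v1=-3 v2=1
Advance to t=2 (no further collisions before then); velocities: v0=-4 v1=-3 v2=1; positions = 6 6 10

Answer: 6 6 10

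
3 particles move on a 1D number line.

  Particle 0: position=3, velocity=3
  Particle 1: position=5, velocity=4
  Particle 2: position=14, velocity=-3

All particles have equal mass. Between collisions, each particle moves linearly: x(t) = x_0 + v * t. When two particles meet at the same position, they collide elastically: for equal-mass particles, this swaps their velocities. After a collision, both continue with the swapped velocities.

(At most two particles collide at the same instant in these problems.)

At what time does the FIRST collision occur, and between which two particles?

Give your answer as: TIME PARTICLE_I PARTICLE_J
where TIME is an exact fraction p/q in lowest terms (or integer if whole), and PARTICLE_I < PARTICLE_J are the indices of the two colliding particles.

Answer: 9/7 1 2

Derivation:
Pair (0,1): pos 3,5 vel 3,4 -> not approaching (rel speed -1 <= 0)
Pair (1,2): pos 5,14 vel 4,-3 -> gap=9, closing at 7/unit, collide at t=9/7
Earliest collision: t=9/7 between 1 and 2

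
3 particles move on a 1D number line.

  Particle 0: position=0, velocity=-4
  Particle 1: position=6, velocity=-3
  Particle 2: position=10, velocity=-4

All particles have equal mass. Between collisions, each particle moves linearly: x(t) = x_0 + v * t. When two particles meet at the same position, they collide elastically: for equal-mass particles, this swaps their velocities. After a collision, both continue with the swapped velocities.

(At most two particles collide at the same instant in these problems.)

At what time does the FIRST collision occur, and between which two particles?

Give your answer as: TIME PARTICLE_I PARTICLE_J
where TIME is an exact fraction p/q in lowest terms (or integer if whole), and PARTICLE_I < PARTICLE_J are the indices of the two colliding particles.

Answer: 4 1 2

Derivation:
Pair (0,1): pos 0,6 vel -4,-3 -> not approaching (rel speed -1 <= 0)
Pair (1,2): pos 6,10 vel -3,-4 -> gap=4, closing at 1/unit, collide at t=4
Earliest collision: t=4 between 1 and 2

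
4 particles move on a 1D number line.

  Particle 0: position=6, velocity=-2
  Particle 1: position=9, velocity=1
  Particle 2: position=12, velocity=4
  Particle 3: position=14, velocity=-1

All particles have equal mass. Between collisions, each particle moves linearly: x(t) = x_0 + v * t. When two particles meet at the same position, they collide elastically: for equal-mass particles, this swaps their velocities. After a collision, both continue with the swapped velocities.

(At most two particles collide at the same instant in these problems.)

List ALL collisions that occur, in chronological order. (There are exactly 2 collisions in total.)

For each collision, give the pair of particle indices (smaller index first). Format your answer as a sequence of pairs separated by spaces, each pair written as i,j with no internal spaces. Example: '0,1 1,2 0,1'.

Collision at t=2/5: particles 2 and 3 swap velocities; positions: p0=26/5 p1=47/5 p2=68/5 p3=68/5; velocities now: v0=-2 v1=1 v2=-1 v3=4
Collision at t=5/2: particles 1 and 2 swap velocities; positions: p0=1 p1=23/2 p2=23/2 p3=22; velocities now: v0=-2 v1=-1 v2=1 v3=4

Answer: 2,3 1,2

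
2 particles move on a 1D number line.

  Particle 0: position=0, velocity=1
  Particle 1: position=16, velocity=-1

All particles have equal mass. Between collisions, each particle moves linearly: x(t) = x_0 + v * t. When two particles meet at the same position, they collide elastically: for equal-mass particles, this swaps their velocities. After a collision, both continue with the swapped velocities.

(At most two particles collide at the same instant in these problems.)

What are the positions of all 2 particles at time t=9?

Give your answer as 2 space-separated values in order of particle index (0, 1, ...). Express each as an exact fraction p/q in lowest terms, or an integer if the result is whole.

Collision at t=8: particles 0 and 1 swap velocities; positions: p0=8 p1=8; velocities now: v0=-1 v1=1
Advance to t=9 (no further collisions before then); velocities: v0=-1 v1=1; positions = 7 9

Answer: 7 9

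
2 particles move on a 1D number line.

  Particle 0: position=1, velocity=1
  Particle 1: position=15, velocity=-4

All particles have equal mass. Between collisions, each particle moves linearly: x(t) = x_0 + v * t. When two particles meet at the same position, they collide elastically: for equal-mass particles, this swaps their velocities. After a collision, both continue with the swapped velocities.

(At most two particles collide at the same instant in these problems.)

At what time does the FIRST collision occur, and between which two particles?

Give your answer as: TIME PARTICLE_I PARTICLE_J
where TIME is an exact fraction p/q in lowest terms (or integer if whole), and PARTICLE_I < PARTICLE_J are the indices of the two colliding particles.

Pair (0,1): pos 1,15 vel 1,-4 -> gap=14, closing at 5/unit, collide at t=14/5
Earliest collision: t=14/5 between 0 and 1

Answer: 14/5 0 1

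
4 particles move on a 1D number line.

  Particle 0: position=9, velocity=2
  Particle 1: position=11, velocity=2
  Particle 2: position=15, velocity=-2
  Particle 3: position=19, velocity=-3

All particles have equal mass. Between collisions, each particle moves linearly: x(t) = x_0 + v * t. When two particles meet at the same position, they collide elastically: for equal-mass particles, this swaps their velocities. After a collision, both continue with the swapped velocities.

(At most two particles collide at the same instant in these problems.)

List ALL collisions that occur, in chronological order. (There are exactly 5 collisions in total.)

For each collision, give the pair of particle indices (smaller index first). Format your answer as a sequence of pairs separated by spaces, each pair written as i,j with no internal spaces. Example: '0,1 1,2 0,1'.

Answer: 1,2 0,1 2,3 1,2 0,1

Derivation:
Collision at t=1: particles 1 and 2 swap velocities; positions: p0=11 p1=13 p2=13 p3=16; velocities now: v0=2 v1=-2 v2=2 v3=-3
Collision at t=3/2: particles 0 and 1 swap velocities; positions: p0=12 p1=12 p2=14 p3=29/2; velocities now: v0=-2 v1=2 v2=2 v3=-3
Collision at t=8/5: particles 2 and 3 swap velocities; positions: p0=59/5 p1=61/5 p2=71/5 p3=71/5; velocities now: v0=-2 v1=2 v2=-3 v3=2
Collision at t=2: particles 1 and 2 swap velocities; positions: p0=11 p1=13 p2=13 p3=15; velocities now: v0=-2 v1=-3 v2=2 v3=2
Collision at t=4: particles 0 and 1 swap velocities; positions: p0=7 p1=7 p2=17 p3=19; velocities now: v0=-3 v1=-2 v2=2 v3=2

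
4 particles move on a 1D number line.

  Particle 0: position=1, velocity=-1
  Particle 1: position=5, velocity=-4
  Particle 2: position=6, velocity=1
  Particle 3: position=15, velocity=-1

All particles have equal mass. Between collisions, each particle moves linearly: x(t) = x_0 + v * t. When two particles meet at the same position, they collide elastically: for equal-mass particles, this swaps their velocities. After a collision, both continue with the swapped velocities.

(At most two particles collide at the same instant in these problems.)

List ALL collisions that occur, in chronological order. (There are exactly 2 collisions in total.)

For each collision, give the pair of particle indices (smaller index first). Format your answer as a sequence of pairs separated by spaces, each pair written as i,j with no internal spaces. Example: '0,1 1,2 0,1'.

Collision at t=4/3: particles 0 and 1 swap velocities; positions: p0=-1/3 p1=-1/3 p2=22/3 p3=41/3; velocities now: v0=-4 v1=-1 v2=1 v3=-1
Collision at t=9/2: particles 2 and 3 swap velocities; positions: p0=-13 p1=-7/2 p2=21/2 p3=21/2; velocities now: v0=-4 v1=-1 v2=-1 v3=1

Answer: 0,1 2,3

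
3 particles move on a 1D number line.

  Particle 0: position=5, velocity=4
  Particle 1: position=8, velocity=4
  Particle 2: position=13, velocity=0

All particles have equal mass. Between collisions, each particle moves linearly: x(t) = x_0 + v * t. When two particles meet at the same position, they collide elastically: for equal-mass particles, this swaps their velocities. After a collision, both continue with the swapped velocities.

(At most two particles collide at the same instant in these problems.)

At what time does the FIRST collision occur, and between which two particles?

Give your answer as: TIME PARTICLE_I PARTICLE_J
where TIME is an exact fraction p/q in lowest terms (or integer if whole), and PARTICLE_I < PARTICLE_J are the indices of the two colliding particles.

Answer: 5/4 1 2

Derivation:
Pair (0,1): pos 5,8 vel 4,4 -> not approaching (rel speed 0 <= 0)
Pair (1,2): pos 8,13 vel 4,0 -> gap=5, closing at 4/unit, collide at t=5/4
Earliest collision: t=5/4 between 1 and 2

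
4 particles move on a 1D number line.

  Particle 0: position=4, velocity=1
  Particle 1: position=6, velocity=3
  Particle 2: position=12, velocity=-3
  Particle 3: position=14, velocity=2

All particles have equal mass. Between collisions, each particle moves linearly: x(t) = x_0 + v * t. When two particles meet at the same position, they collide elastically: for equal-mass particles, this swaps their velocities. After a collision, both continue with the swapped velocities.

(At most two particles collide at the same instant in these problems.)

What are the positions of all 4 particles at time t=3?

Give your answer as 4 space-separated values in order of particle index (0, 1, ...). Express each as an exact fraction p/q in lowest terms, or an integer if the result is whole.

Collision at t=1: particles 1 and 2 swap velocities; positions: p0=5 p1=9 p2=9 p3=16; velocities now: v0=1 v1=-3 v2=3 v3=2
Collision at t=2: particles 0 and 1 swap velocities; positions: p0=6 p1=6 p2=12 p3=18; velocities now: v0=-3 v1=1 v2=3 v3=2
Advance to t=3 (no further collisions before then); velocities: v0=-3 v1=1 v2=3 v3=2; positions = 3 7 15 20

Answer: 3 7 15 20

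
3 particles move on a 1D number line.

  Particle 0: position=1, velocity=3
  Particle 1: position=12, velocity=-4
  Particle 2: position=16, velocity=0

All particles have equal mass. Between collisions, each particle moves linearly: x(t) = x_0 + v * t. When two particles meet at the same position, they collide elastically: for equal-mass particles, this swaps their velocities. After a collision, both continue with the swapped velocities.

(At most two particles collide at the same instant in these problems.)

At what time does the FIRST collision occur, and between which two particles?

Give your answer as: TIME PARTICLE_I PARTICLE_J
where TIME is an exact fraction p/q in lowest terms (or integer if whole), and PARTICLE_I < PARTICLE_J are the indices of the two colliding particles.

Pair (0,1): pos 1,12 vel 3,-4 -> gap=11, closing at 7/unit, collide at t=11/7
Pair (1,2): pos 12,16 vel -4,0 -> not approaching (rel speed -4 <= 0)
Earliest collision: t=11/7 between 0 and 1

Answer: 11/7 0 1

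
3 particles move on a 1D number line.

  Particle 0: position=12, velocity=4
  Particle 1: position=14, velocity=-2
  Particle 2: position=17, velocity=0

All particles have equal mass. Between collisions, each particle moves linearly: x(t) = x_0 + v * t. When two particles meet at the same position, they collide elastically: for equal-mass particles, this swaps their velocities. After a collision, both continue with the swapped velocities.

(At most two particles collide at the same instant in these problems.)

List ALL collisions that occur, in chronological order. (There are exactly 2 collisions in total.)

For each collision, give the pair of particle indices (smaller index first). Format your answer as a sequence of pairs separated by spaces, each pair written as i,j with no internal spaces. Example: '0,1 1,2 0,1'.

Collision at t=1/3: particles 0 and 1 swap velocities; positions: p0=40/3 p1=40/3 p2=17; velocities now: v0=-2 v1=4 v2=0
Collision at t=5/4: particles 1 and 2 swap velocities; positions: p0=23/2 p1=17 p2=17; velocities now: v0=-2 v1=0 v2=4

Answer: 0,1 1,2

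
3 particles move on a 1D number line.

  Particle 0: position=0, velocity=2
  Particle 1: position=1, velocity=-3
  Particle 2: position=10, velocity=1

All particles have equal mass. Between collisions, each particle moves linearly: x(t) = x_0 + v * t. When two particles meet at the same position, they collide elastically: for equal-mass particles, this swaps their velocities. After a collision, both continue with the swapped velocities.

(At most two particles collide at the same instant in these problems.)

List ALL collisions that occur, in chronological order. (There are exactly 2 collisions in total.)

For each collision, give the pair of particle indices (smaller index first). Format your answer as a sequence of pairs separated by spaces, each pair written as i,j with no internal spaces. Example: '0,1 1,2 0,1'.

Collision at t=1/5: particles 0 and 1 swap velocities; positions: p0=2/5 p1=2/5 p2=51/5; velocities now: v0=-3 v1=2 v2=1
Collision at t=10: particles 1 and 2 swap velocities; positions: p0=-29 p1=20 p2=20; velocities now: v0=-3 v1=1 v2=2

Answer: 0,1 1,2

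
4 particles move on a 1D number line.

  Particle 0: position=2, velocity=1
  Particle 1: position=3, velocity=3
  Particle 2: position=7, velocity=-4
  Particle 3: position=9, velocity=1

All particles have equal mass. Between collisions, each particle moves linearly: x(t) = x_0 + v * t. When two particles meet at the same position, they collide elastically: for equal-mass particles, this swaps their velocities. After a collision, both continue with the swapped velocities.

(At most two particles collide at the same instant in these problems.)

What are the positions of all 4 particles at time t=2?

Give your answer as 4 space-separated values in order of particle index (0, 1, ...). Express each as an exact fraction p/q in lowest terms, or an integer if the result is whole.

Collision at t=4/7: particles 1 and 2 swap velocities; positions: p0=18/7 p1=33/7 p2=33/7 p3=67/7; velocities now: v0=1 v1=-4 v2=3 v3=1
Collision at t=1: particles 0 and 1 swap velocities; positions: p0=3 p1=3 p2=6 p3=10; velocities now: v0=-4 v1=1 v2=3 v3=1
Advance to t=2 (no further collisions before then); velocities: v0=-4 v1=1 v2=3 v3=1; positions = -1 4 9 11

Answer: -1 4 9 11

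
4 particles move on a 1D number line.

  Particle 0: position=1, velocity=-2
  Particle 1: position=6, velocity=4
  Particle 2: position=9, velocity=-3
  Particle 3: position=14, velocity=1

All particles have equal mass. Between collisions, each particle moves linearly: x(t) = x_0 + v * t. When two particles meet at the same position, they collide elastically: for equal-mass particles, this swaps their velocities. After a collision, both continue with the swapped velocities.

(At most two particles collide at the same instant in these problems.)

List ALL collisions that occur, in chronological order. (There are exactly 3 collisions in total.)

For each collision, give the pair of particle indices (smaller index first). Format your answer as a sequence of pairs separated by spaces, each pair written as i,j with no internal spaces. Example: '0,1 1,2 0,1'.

Answer: 1,2 2,3 0,1

Derivation:
Collision at t=3/7: particles 1 and 2 swap velocities; positions: p0=1/7 p1=54/7 p2=54/7 p3=101/7; velocities now: v0=-2 v1=-3 v2=4 v3=1
Collision at t=8/3: particles 2 and 3 swap velocities; positions: p0=-13/3 p1=1 p2=50/3 p3=50/3; velocities now: v0=-2 v1=-3 v2=1 v3=4
Collision at t=8: particles 0 and 1 swap velocities; positions: p0=-15 p1=-15 p2=22 p3=38; velocities now: v0=-3 v1=-2 v2=1 v3=4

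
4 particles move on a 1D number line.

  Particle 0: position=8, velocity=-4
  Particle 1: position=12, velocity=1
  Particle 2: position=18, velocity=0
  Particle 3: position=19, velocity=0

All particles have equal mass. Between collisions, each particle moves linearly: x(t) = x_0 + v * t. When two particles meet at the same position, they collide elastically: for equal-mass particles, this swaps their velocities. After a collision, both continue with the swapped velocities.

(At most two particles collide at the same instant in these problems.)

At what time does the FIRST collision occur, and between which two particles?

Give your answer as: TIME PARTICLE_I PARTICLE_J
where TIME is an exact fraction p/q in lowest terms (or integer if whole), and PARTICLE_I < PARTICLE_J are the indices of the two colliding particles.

Answer: 6 1 2

Derivation:
Pair (0,1): pos 8,12 vel -4,1 -> not approaching (rel speed -5 <= 0)
Pair (1,2): pos 12,18 vel 1,0 -> gap=6, closing at 1/unit, collide at t=6
Pair (2,3): pos 18,19 vel 0,0 -> not approaching (rel speed 0 <= 0)
Earliest collision: t=6 between 1 and 2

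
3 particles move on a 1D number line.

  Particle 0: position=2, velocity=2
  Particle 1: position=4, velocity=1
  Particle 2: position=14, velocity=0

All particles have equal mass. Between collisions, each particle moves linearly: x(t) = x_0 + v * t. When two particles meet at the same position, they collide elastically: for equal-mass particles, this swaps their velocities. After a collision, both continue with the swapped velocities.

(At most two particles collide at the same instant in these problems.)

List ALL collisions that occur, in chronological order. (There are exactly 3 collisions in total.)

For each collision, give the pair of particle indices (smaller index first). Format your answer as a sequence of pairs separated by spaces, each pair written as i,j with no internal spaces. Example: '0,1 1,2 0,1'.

Answer: 0,1 1,2 0,1

Derivation:
Collision at t=2: particles 0 and 1 swap velocities; positions: p0=6 p1=6 p2=14; velocities now: v0=1 v1=2 v2=0
Collision at t=6: particles 1 and 2 swap velocities; positions: p0=10 p1=14 p2=14; velocities now: v0=1 v1=0 v2=2
Collision at t=10: particles 0 and 1 swap velocities; positions: p0=14 p1=14 p2=22; velocities now: v0=0 v1=1 v2=2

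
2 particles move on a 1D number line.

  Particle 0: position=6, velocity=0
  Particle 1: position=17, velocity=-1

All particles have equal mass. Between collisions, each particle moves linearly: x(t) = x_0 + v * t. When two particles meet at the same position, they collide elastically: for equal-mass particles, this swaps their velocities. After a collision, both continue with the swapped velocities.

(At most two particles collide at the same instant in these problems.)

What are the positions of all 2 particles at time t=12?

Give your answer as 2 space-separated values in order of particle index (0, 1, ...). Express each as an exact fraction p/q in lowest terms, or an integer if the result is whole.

Collision at t=11: particles 0 and 1 swap velocities; positions: p0=6 p1=6; velocities now: v0=-1 v1=0
Advance to t=12 (no further collisions before then); velocities: v0=-1 v1=0; positions = 5 6

Answer: 5 6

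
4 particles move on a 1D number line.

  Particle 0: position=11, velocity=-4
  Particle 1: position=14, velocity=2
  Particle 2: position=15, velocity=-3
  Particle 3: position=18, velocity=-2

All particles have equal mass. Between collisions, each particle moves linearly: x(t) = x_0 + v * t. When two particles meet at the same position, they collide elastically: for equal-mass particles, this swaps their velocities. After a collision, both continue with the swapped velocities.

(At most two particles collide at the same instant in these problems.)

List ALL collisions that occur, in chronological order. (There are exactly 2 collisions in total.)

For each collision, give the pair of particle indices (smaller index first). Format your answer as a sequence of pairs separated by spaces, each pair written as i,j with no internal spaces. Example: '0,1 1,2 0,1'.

Collision at t=1/5: particles 1 and 2 swap velocities; positions: p0=51/5 p1=72/5 p2=72/5 p3=88/5; velocities now: v0=-4 v1=-3 v2=2 v3=-2
Collision at t=1: particles 2 and 3 swap velocities; positions: p0=7 p1=12 p2=16 p3=16; velocities now: v0=-4 v1=-3 v2=-2 v3=2

Answer: 1,2 2,3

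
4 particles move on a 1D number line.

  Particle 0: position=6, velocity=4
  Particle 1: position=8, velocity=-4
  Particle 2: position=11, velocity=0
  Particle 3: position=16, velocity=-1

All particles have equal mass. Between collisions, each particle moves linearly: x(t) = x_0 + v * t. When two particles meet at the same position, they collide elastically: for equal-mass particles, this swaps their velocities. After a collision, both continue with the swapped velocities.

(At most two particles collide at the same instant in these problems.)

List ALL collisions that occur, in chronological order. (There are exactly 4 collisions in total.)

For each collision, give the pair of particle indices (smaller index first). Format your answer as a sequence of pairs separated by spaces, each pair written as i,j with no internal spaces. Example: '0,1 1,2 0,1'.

Answer: 0,1 1,2 2,3 1,2

Derivation:
Collision at t=1/4: particles 0 and 1 swap velocities; positions: p0=7 p1=7 p2=11 p3=63/4; velocities now: v0=-4 v1=4 v2=0 v3=-1
Collision at t=5/4: particles 1 and 2 swap velocities; positions: p0=3 p1=11 p2=11 p3=59/4; velocities now: v0=-4 v1=0 v2=4 v3=-1
Collision at t=2: particles 2 and 3 swap velocities; positions: p0=0 p1=11 p2=14 p3=14; velocities now: v0=-4 v1=0 v2=-1 v3=4
Collision at t=5: particles 1 and 2 swap velocities; positions: p0=-12 p1=11 p2=11 p3=26; velocities now: v0=-4 v1=-1 v2=0 v3=4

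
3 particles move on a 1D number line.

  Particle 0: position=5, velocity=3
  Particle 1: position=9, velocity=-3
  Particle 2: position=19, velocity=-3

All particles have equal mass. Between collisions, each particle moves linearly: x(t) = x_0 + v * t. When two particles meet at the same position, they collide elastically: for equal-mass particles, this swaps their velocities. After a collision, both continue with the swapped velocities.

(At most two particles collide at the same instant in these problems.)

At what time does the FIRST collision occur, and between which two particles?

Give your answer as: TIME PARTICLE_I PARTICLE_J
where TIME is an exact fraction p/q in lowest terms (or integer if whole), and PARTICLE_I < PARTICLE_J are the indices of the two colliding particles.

Answer: 2/3 0 1

Derivation:
Pair (0,1): pos 5,9 vel 3,-3 -> gap=4, closing at 6/unit, collide at t=2/3
Pair (1,2): pos 9,19 vel -3,-3 -> not approaching (rel speed 0 <= 0)
Earliest collision: t=2/3 between 0 and 1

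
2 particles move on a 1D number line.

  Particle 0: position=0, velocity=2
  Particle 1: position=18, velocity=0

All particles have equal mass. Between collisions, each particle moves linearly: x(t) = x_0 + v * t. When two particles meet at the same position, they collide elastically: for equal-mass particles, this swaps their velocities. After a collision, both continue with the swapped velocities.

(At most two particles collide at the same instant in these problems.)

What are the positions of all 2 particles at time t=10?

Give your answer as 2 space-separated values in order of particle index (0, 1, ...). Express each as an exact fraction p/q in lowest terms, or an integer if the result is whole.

Collision at t=9: particles 0 and 1 swap velocities; positions: p0=18 p1=18; velocities now: v0=0 v1=2
Advance to t=10 (no further collisions before then); velocities: v0=0 v1=2; positions = 18 20

Answer: 18 20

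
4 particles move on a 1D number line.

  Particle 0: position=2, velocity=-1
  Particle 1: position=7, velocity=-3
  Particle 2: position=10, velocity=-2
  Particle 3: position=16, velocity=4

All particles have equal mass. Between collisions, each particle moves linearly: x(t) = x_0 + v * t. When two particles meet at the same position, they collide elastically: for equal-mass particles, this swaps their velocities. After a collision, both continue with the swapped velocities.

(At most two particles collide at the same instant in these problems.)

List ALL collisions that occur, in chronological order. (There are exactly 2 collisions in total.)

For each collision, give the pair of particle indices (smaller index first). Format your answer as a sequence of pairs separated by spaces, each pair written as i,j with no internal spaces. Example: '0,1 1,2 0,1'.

Collision at t=5/2: particles 0 and 1 swap velocities; positions: p0=-1/2 p1=-1/2 p2=5 p3=26; velocities now: v0=-3 v1=-1 v2=-2 v3=4
Collision at t=8: particles 1 and 2 swap velocities; positions: p0=-17 p1=-6 p2=-6 p3=48; velocities now: v0=-3 v1=-2 v2=-1 v3=4

Answer: 0,1 1,2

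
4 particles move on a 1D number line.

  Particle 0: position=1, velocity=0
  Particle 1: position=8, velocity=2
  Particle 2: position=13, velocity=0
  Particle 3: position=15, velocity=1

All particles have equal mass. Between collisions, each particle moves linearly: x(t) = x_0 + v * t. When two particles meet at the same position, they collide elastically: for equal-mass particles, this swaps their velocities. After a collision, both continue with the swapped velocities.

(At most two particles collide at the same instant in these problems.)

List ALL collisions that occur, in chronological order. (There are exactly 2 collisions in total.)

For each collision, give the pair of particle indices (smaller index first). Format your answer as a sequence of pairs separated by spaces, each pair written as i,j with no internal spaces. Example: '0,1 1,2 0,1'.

Answer: 1,2 2,3

Derivation:
Collision at t=5/2: particles 1 and 2 swap velocities; positions: p0=1 p1=13 p2=13 p3=35/2; velocities now: v0=0 v1=0 v2=2 v3=1
Collision at t=7: particles 2 and 3 swap velocities; positions: p0=1 p1=13 p2=22 p3=22; velocities now: v0=0 v1=0 v2=1 v3=2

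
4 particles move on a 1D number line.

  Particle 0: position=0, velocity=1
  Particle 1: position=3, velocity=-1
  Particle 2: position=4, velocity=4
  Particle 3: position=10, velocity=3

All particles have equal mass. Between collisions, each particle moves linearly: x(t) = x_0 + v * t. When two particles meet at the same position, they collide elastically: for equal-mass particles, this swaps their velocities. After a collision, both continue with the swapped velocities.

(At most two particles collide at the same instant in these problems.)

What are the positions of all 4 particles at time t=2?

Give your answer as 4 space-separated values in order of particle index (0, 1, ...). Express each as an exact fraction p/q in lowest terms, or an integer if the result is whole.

Answer: 1 2 12 16

Derivation:
Collision at t=3/2: particles 0 and 1 swap velocities; positions: p0=3/2 p1=3/2 p2=10 p3=29/2; velocities now: v0=-1 v1=1 v2=4 v3=3
Advance to t=2 (no further collisions before then); velocities: v0=-1 v1=1 v2=4 v3=3; positions = 1 2 12 16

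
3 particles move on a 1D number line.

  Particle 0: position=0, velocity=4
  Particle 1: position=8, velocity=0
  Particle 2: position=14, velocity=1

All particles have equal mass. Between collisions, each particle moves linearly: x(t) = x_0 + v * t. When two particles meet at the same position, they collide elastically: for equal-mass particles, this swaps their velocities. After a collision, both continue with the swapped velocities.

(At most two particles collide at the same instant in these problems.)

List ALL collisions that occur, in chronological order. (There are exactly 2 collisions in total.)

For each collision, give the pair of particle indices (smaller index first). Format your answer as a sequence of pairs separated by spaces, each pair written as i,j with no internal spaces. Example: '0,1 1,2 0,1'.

Answer: 0,1 1,2

Derivation:
Collision at t=2: particles 0 and 1 swap velocities; positions: p0=8 p1=8 p2=16; velocities now: v0=0 v1=4 v2=1
Collision at t=14/3: particles 1 and 2 swap velocities; positions: p0=8 p1=56/3 p2=56/3; velocities now: v0=0 v1=1 v2=4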